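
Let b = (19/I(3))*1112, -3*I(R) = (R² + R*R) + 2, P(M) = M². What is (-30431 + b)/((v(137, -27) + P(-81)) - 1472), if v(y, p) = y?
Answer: -168001/26130 ≈ -6.4294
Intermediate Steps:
I(R) = -⅔ - 2*R²/3 (I(R) = -((R² + R*R) + 2)/3 = -((R² + R²) + 2)/3 = -(2*R² + 2)/3 = -(2 + 2*R²)/3 = -⅔ - 2*R²/3)
b = -15846/5 (b = (19/(-⅔ - ⅔*3²))*1112 = (19/(-⅔ - ⅔*9))*1112 = (19/(-⅔ - 6))*1112 = (19/(-20/3))*1112 = (19*(-3/20))*1112 = -57/20*1112 = -15846/5 ≈ -3169.2)
(-30431 + b)/((v(137, -27) + P(-81)) - 1472) = (-30431 - 15846/5)/((137 + (-81)²) - 1472) = -168001/(5*((137 + 6561) - 1472)) = -168001/(5*(6698 - 1472)) = -168001/5/5226 = -168001/5*1/5226 = -168001/26130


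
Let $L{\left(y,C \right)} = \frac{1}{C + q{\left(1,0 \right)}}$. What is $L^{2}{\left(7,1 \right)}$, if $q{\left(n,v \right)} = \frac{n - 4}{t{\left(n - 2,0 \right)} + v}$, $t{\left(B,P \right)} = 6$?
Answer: $4$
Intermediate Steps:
$q{\left(n,v \right)} = \frac{-4 + n}{6 + v}$ ($q{\left(n,v \right)} = \frac{n - 4}{6 + v} = \frac{-4 + n}{6 + v}$)
$L{\left(y,C \right)} = \frac{1}{- \frac{1}{2} + C}$ ($L{\left(y,C \right)} = \frac{1}{C + \frac{-4 + 1}{6 + 0}} = \frac{1}{C + \frac{1}{6} \left(-3\right)} = \frac{1}{C - \frac{1}{2}} = \frac{1}{- \frac{1}{2} + C}$)
$L^{2}{\left(7,1 \right)} = \left(\frac{2}{-1 + 2 \cdot 1}\right)^{2} = \left(\frac{2}{-1 + 2}\right)^{2} = \left(\frac{2}{1}\right)^{2} = \left(2 \cdot 1\right)^{2} = 2^{2} = 4$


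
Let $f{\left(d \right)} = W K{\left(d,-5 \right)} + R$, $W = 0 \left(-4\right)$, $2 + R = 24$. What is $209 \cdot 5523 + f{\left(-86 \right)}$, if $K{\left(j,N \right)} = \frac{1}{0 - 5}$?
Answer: $1154329$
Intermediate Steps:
$K{\left(j,N \right)} = - \frac{1}{5}$ ($K{\left(j,N \right)} = \frac{1}{-5} = - \frac{1}{5}$)
$R = 22$ ($R = -2 + 24 = 22$)
$W = 0$
$f{\left(d \right)} = 22$ ($f{\left(d \right)} = 0 \left(- \frac{1}{5}\right) + 22 = 0 + 22 = 22$)
$209 \cdot 5523 + f{\left(-86 \right)} = 209 \cdot 5523 + 22 = 1154307 + 22 = 1154329$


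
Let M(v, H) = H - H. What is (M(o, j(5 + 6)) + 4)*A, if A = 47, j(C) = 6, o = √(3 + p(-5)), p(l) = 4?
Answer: 188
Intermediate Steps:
o = √7 (o = √(3 + 4) = √7 ≈ 2.6458)
M(v, H) = 0
(M(o, j(5 + 6)) + 4)*A = (0 + 4)*47 = 4*47 = 188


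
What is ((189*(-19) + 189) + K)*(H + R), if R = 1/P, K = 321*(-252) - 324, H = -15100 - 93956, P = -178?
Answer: 821300996421/89 ≈ 9.2281e+9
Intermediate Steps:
H = -109056
K = -81216 (K = -80892 - 324 = -81216)
R = -1/178 (R = 1/(-178) = -1/178 ≈ -0.0056180)
((189*(-19) + 189) + K)*(H + R) = ((189*(-19) + 189) - 81216)*(-109056 - 1/178) = ((-3591 + 189) - 81216)*(-19411969/178) = (-3402 - 81216)*(-19411969/178) = -84618*(-19411969/178) = 821300996421/89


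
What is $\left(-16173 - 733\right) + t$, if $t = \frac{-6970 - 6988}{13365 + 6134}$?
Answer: $- \frac{329664052}{19499} \approx -16907.0$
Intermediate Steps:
$t = - \frac{13958}{19499} \approx -0.71583$
$\left(-16173 - 733\right) + t = \left(-16173 - 733\right) - \frac{13958}{19499} = -16906 - \frac{13958}{19499} = - \frac{329664052}{19499}$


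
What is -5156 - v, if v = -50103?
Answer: 44947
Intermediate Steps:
-5156 - v = -5156 - 1*(-50103) = -5156 + 50103 = 44947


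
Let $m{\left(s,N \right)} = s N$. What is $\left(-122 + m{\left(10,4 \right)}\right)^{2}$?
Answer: $6724$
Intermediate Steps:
$m{\left(s,N \right)} = N s$
$\left(-122 + m{\left(10,4 \right)}\right)^{2} = \left(-122 + 4 \cdot 10\right)^{2} = \left(-122 + 40\right)^{2} = \left(-82\right)^{2} = 6724$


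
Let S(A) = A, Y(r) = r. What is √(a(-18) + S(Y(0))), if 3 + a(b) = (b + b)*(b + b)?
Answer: √1293 ≈ 35.958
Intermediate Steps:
a(b) = -3 + 4*b² (a(b) = -3 + (b + b)*(b + b) = -3 + (2*b)*(2*b) = -3 + 4*b²)
√(a(-18) + S(Y(0))) = √((-3 + 4*(-18)²) + 0) = √((-3 + 4*324) + 0) = √((-3 + 1296) + 0) = √(1293 + 0) = √1293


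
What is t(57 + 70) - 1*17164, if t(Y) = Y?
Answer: -17037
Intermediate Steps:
t(57 + 70) - 1*17164 = (57 + 70) - 1*17164 = 127 - 17164 = -17037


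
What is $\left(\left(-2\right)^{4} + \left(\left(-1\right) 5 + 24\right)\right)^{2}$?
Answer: $1225$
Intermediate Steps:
$\left(\left(-2\right)^{4} + \left(\left(-1\right) 5 + 24\right)\right)^{2} = \left(16 + \left(-5 + 24\right)\right)^{2} = \left(16 + 19\right)^{2} = 35^{2} = 1225$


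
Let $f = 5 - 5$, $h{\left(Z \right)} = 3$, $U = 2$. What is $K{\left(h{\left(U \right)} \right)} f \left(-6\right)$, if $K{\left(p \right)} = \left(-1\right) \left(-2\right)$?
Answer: $0$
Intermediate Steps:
$f = 0$
$K{\left(p \right)} = 2$
$K{\left(h{\left(U \right)} \right)} f \left(-6\right) = 2 \cdot 0 \left(-6\right) = 0 \left(-6\right) = 0$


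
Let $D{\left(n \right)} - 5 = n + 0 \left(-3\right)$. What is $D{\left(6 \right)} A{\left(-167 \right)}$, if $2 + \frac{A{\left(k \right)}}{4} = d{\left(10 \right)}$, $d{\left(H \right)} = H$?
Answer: $352$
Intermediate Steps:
$A{\left(k \right)} = 32$ ($A{\left(k \right)} = -8 + 4 \cdot 10 = -8 + 40 = 32$)
$D{\left(n \right)} = 5 + n$ ($D{\left(n \right)} = 5 + \left(n + 0 \left(-3\right)\right) = 5 + \left(n + 0\right) = 5 + n$)
$D{\left(6 \right)} A{\left(-167 \right)} = \left(5 + 6\right) 32 = 11 \cdot 32 = 352$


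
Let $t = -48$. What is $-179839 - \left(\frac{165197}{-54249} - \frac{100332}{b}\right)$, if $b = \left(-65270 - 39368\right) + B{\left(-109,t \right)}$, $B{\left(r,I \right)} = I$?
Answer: $- \frac{510656879388236}{2839555407} \approx -1.7984 \cdot 10^{5}$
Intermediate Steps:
$b = -104686$ ($b = \left(-65270 - 39368\right) - 48 = -104638 - 48 = -104686$)
$-179839 - \left(\frac{165197}{-54249} - \frac{100332}{b}\right) = -179839 - \left(\frac{165197}{-54249} - \frac{100332}{-104686}\right) = -179839 - \left(165197 \left(- \frac{1}{54249}\right) - - \frac{50166}{52343}\right) = -179839 - \left(- \frac{165197}{54249} + \frac{50166}{52343}\right) = -179839 - - \frac{5925451237}{2839555407} = -179839 + \frac{5925451237}{2839555407} = - \frac{510656879388236}{2839555407}$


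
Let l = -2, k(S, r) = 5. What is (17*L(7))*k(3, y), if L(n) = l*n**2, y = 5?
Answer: -8330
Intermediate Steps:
L(n) = -2*n**2
(17*L(7))*k(3, y) = (17*(-2*7**2))*5 = (17*(-2*49))*5 = (17*(-98))*5 = -1666*5 = -8330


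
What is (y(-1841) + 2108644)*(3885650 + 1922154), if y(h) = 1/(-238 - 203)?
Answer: 5400746650671412/441 ≈ 1.2247e+13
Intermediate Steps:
y(h) = -1/441 (y(h) = 1/(-441) = -1/441)
(y(-1841) + 2108644)*(3885650 + 1922154) = (-1/441 + 2108644)*(3885650 + 1922154) = (929912003/441)*5807804 = 5400746650671412/441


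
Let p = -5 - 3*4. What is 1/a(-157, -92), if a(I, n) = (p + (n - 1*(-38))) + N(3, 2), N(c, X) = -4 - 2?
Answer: -1/77 ≈ -0.012987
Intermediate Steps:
N(c, X) = -6
p = -17 (p = -5 - 12 = -17)
a(I, n) = 15 + n (a(I, n) = (-17 + (n - 1*(-38))) - 6 = (-17 + (n + 38)) - 6 = (-17 + (38 + n)) - 6 = (21 + n) - 6 = 15 + n)
1/a(-157, -92) = 1/(15 - 92) = 1/(-77) = -1/77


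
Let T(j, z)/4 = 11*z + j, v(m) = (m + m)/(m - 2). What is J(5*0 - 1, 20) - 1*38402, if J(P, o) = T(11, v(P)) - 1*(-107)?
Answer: -114665/3 ≈ -38222.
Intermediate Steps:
v(m) = 2*m/(-2 + m) (v(m) = (2*m)/(-2 + m) = 2*m/(-2 + m))
T(j, z) = 4*j + 44*z (T(j, z) = 4*(11*z + j) = 4*(j + 11*z) = 4*j + 44*z)
J(P, o) = 151 + 88*P/(-2 + P) (J(P, o) = (4*11 + 44*(2*P/(-2 + P))) - 1*(-107) = (44 + 88*P/(-2 + P)) + 107 = 151 + 88*P/(-2 + P))
J(5*0 - 1, 20) - 1*38402 = (-302 + 239*(5*0 - 1))/(-2 + (5*0 - 1)) - 1*38402 = (-302 + 239*(0 - 1))/(-2 + (0 - 1)) - 38402 = (-302 + 239*(-1))/(-2 - 1) - 38402 = (-302 - 239)/(-3) - 38402 = -⅓*(-541) - 38402 = 541/3 - 38402 = -114665/3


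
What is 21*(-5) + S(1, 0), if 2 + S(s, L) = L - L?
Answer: -107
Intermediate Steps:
S(s, L) = -2 (S(s, L) = -2 + (L - L) = -2 + 0 = -2)
21*(-5) + S(1, 0) = 21*(-5) - 2 = -105 - 2 = -107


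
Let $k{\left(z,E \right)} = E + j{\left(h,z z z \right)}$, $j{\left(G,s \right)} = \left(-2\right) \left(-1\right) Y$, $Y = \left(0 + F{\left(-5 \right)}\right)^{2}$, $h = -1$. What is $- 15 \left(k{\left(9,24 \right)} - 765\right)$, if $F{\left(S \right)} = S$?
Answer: $10365$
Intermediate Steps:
$Y = 25$ ($Y = \left(0 - 5\right)^{2} = \left(-5\right)^{2} = 25$)
$j{\left(G,s \right)} = 50$ ($j{\left(G,s \right)} = \left(-2\right) \left(-1\right) 25 = 2 \cdot 25 = 50$)
$k{\left(z,E \right)} = 50 + E$ ($k{\left(z,E \right)} = E + 50 = 50 + E$)
$- 15 \left(k{\left(9,24 \right)} - 765\right) = - 15 \left(\left(50 + 24\right) - 765\right) = - 15 \left(74 - 765\right) = \left(-15\right) \left(-691\right) = 10365$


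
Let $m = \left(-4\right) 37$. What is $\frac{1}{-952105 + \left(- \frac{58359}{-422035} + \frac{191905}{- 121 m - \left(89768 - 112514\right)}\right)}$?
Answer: $- \frac{17157410890}{16335573332269989} \approx -1.0503 \cdot 10^{-6}$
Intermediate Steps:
$m = -148$
$\frac{1}{-952105 + \left(- \frac{58359}{-422035} + \frac{191905}{- 121 m - \left(89768 - 112514\right)}\right)} = \frac{1}{-952105 - \left(- \frac{58359}{422035} - \frac{191905}{\left(-121\right) \left(-148\right) - \left(89768 - 112514\right)}\right)} = \frac{1}{-952105 - \left(- \frac{58359}{422035} - \frac{191905}{17908 - \left(89768 - 112514\right)}\right)} = \frac{1}{-952105 + \left(\frac{58359}{422035} + \frac{191905}{17908 - -22746}\right)} = \frac{1}{-952105 + \left(\frac{58359}{422035} + \frac{191905}{17908 + 22746}\right)} = \frac{1}{-952105 + \left(\frac{58359}{422035} + \frac{191905}{40654}\right)} = \frac{1}{-952105 + \frac{83363153461}{17157410890}} = \frac{1}{- \frac{16335573332269989}{17157410890}} = - \frac{17157410890}{16335573332269989}$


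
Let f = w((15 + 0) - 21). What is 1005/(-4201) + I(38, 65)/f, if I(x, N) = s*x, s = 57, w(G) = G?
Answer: -1517566/4201 ≈ -361.24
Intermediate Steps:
I(x, N) = 57*x
f = -6 (f = (15 + 0) - 21 = 15 - 21 = -6)
1005/(-4201) + I(38, 65)/f = 1005/(-4201) + (57*38)/(-6) = 1005*(-1/4201) + 2166*(-1/6) = -1005/4201 - 361 = -1517566/4201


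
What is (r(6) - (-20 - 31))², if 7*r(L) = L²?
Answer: 154449/49 ≈ 3152.0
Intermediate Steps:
r(L) = L²/7
(r(6) - (-20 - 31))² = ((⅐)*6² - (-20 - 31))² = ((⅐)*36 - 1*(-51))² = (36/7 + 51)² = (393/7)² = 154449/49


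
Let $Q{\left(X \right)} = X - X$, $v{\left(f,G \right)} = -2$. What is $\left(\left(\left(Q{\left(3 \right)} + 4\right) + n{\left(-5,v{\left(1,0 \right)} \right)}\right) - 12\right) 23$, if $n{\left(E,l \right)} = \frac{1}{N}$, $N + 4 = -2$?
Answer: $- \frac{1127}{6} \approx -187.83$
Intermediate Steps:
$N = -6$ ($N = -4 - 2 = -6$)
$n{\left(E,l \right)} = - \frac{1}{6}$ ($n{\left(E,l \right)} = \frac{1}{-6} = - \frac{1}{6}$)
$Q{\left(X \right)} = 0$
$\left(\left(\left(Q{\left(3 \right)} + 4\right) + n{\left(-5,v{\left(1,0 \right)} \right)}\right) - 12\right) 23 = \left(\left(\left(0 + 4\right) - \frac{1}{6}\right) - 12\right) 23 = \left(\left(4 - \frac{1}{6}\right) - 12\right) 23 = \left(\frac{23}{6} - 12\right) 23 = \left(- \frac{49}{6}\right) 23 = - \frac{1127}{6}$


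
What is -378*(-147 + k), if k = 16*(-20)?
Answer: 176526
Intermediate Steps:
k = -320
-378*(-147 + k) = -378*(-147 - 320) = -378*(-467) = 176526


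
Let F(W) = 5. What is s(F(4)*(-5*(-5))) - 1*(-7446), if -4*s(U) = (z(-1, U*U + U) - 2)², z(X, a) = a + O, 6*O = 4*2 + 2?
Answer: -2232199945/36 ≈ -6.2006e+7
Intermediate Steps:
O = 5/3 (O = (4*2 + 2)/6 = (8 + 2)/6 = (⅙)*10 = 5/3 ≈ 1.6667)
z(X, a) = 5/3 + a (z(X, a) = a + 5/3 = 5/3 + a)
s(U) = -(-⅓ + U + U²)²/4 (s(U) = -((5/3 + (U*U + U)) - 2)²/4 = -((5/3 + (U² + U)) - 2)²/4 = -((5/3 + (U + U²)) - 2)²/4 = -((5/3 + U + U²) - 2)²/4 = -(-⅓ + U + U²)²/4)
s(F(4)*(-5*(-5))) - 1*(-7446) = -(-1 + 3*(5*(-5*(-5)))*(1 + 5*(-5*(-5))))²/36 - 1*(-7446) = -(-1 + 3*(5*25)*(1 + 5*25))²/36 + 7446 = -(-1 + 3*125*(1 + 125))²/36 + 7446 = -(-1 + 3*125*126)²/36 + 7446 = -(-1 + 47250)²/36 + 7446 = -1/36*47249² + 7446 = -1/36*2232468001 + 7446 = -2232468001/36 + 7446 = -2232199945/36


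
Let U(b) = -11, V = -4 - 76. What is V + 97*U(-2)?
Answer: -1147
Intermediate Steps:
V = -80
V + 97*U(-2) = -80 + 97*(-11) = -80 - 1067 = -1147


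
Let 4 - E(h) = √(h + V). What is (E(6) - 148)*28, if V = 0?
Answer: -4032 - 28*√6 ≈ -4100.6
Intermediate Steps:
E(h) = 4 - √h (E(h) = 4 - √(h + 0) = 4 - √h)
(E(6) - 148)*28 = ((4 - √6) - 148)*28 = (-144 - √6)*28 = -4032 - 28*√6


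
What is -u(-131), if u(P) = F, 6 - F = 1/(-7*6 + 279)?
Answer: -1421/237 ≈ -5.9958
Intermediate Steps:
F = 1421/237 (F = 6 - 1/(-7*6 + 279) = 6 - 1/(-42 + 279) = 6 - 1/237 = 1421/237 ≈ 5.9958)
u(P) = 1421/237
-u(-131) = -1*1421/237 = -1421/237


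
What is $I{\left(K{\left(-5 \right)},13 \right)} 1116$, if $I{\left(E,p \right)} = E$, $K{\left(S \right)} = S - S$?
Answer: $0$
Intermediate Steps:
$K{\left(S \right)} = 0$
$I{\left(K{\left(-5 \right)},13 \right)} 1116 = 0 \cdot 1116 = 0$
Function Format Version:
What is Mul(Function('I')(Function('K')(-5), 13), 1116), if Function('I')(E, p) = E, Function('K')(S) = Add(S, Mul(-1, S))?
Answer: 0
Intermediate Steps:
Function('K')(S) = 0
Mul(Function('I')(Function('K')(-5), 13), 1116) = Mul(0, 1116) = 0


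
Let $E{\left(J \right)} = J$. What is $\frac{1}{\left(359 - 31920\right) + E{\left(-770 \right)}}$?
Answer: $- \frac{1}{32331} \approx -3.093 \cdot 10^{-5}$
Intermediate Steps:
$\frac{1}{\left(359 - 31920\right) + E{\left(-770 \right)}} = \frac{1}{\left(359 - 31920\right) - 770} = \frac{1}{-31561 - 770} = \frac{1}{-32331} = - \frac{1}{32331}$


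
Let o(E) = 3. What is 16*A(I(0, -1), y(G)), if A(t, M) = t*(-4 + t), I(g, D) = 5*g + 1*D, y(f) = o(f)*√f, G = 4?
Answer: 80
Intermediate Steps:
y(f) = 3*√f
I(g, D) = D + 5*g (I(g, D) = 5*g + D = D + 5*g)
16*A(I(0, -1), y(G)) = 16*((-1 + 5*0)*(-4 + (-1 + 5*0))) = 16*((-1 + 0)*(-4 + (-1 + 0))) = 16*(-(-4 - 1)) = 16*(-1*(-5)) = 16*5 = 80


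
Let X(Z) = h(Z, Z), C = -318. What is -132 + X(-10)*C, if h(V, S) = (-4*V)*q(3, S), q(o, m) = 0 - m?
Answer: -127332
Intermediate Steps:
q(o, m) = -m
h(V, S) = 4*S*V (h(V, S) = (-4*V)*(-S) = 4*S*V)
X(Z) = 4*Z**2 (X(Z) = 4*Z*Z = 4*Z**2)
-132 + X(-10)*C = -132 + (4*(-10)**2)*(-318) = -132 + (4*100)*(-318) = -132 + 400*(-318) = -132 - 127200 = -127332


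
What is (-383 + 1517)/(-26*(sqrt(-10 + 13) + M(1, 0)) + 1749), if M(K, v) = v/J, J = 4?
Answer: 661122/1018991 + 9828*sqrt(3)/1018991 ≈ 0.66551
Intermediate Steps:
M(K, v) = v/4
(-383 + 1517)/(-26*(sqrt(-10 + 13) + M(1, 0)) + 1749) = (-383 + 1517)/(-26*(sqrt(-10 + 13) + (1/4)*0) + 1749) = 1134/(-26*(sqrt(3) + 0) + 1749) = 1134/(-26*sqrt(3) + 1749) = 1134/(1749 - 26*sqrt(3))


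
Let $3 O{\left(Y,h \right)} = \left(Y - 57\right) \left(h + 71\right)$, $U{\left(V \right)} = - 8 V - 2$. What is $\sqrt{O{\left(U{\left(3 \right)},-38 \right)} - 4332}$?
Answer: $i \sqrt{5245} \approx 72.422 i$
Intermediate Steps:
$U{\left(V \right)} = -2 - 8 V$
$O{\left(Y,h \right)} = \frac{\left(-57 + Y\right) \left(71 + h\right)}{3}$ ($O{\left(Y,h \right)} = \frac{\left(Y - 57\right) \left(h + 71\right)}{3} = \frac{\left(-57 + Y\right) \left(71 + h\right)}{3}$)
$\sqrt{O{\left(U{\left(3 \right)},-38 \right)} - 4332} = \sqrt{\left(-1349 - -722 + \frac{71 \left(-2 - 24\right)}{3} + \frac{1}{3} \left(-2 - 24\right) \left(-38\right)\right) - 4332} = \sqrt{\left(-1349 + 722 + \frac{71 \left(-2 - 24\right)}{3} + \frac{1}{3} \left(-2 - 24\right) \left(-38\right)\right) - 4332} = \sqrt{\left(-1349 + 722 + \frac{71}{3} \left(-26\right) + \frac{1}{3} \left(-26\right) \left(-38\right)\right) - 4332} = \sqrt{\left(-1349 + 722 - \frac{1846}{3} + \frac{988}{3}\right) - 4332} = \sqrt{-913 - 4332} = \sqrt{-5245} = i \sqrt{5245}$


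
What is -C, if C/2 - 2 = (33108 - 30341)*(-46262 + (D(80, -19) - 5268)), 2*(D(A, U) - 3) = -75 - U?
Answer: 285305366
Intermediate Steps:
D(A, U) = -69/2 - U/2 (D(A, U) = 3 + (-75 - U)/2 = 3 + (-75/2 - U/2) = -69/2 - U/2)
C = -285305366 (C = 4 + 2*((33108 - 30341)*(-46262 + ((-69/2 - ½*(-19)) - 5268))) = 4 + 2*(2767*(-46262 + ((-69/2 + 19/2) - 5268))) = 4 + 2*(2767*(-46262 + (-25 - 5268))) = 4 + 2*(2767*(-46262 - 5293)) = 4 + 2*(2767*(-51555)) = 4 + 2*(-142652685) = 4 - 285305370 = -285305366)
-C = -1*(-285305366) = 285305366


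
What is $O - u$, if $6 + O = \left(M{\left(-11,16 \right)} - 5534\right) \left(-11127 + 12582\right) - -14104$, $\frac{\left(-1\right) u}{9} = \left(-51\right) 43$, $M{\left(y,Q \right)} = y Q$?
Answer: $-8313689$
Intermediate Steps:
$M{\left(y,Q \right)} = Q y$
$u = 19737$ ($u = - 9 \left(\left(-51\right) 43\right) = \left(-9\right) \left(-2193\right) = 19737$)
$O = -8293952$ ($O = -6 + \left(\left(16 \left(-11\right) - 5534\right) \left(-11127 + 12582\right) - -14104\right) = -6 + \left(\left(-176 - 5534\right) 1455 + 14104\right) = -6 + \left(\left(-5710\right) 1455 + 14104\right) = -6 + \left(-8308050 + 14104\right) = -6 - 8293946 = -8293952$)
$O - u = -8293952 - 19737 = -8313689$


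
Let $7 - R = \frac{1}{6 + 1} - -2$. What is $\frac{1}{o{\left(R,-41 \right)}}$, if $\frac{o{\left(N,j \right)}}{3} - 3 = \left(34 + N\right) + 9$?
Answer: $\frac{7}{1068} \approx 0.0065543$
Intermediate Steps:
$R = \frac{34}{7}$ ($R = 7 - \left(\frac{1}{6 + 1} - -2\right) = 7 - \left(\frac{1}{7} + 2\right) = 7 - \frac{15}{7} = \frac{34}{7} \approx 4.8571$)
$o{\left(N,j \right)} = 138 + 3 N$ ($o{\left(N,j \right)} = 9 + 3 \left(\left(34 + N\right) + 9\right) = 9 + 3 \left(43 + N\right) = 9 + \left(129 + 3 N\right) = 138 + 3 N$)
$\frac{1}{o{\left(R,-41 \right)}} = \frac{1}{138 + 3 \cdot \frac{34}{7}} = \frac{1}{138 + \frac{102}{7}} = \frac{1}{\frac{1068}{7}} = \frac{7}{1068}$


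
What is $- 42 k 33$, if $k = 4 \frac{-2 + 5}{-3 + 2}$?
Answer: $16632$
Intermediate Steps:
$k = -12$ ($k = 4 \frac{3}{-1} = 4 \cdot 3 \left(-1\right) = 4 \left(-3\right) = -12$)
$- 42 k 33 = \left(-42\right) \left(-12\right) 33 = 504 \cdot 33 = 16632$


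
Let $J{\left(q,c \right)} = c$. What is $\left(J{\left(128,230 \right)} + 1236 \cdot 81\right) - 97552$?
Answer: $2794$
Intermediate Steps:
$\left(J{\left(128,230 \right)} + 1236 \cdot 81\right) - 97552 = \left(230 + 1236 \cdot 81\right) - 97552 = \left(230 + 100116\right) - 97552 = 100346 - 97552 = 2794$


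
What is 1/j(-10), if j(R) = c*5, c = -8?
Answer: -1/40 ≈ -0.025000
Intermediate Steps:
j(R) = -40 (j(R) = -8*5 = -40)
1/j(-10) = 1/(-40) = -1/40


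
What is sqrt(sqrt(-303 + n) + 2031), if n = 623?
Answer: sqrt(2031 + 8*sqrt(5)) ≈ 45.265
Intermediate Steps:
sqrt(sqrt(-303 + n) + 2031) = sqrt(sqrt(-303 + 623) + 2031) = sqrt(sqrt(320) + 2031) = sqrt(8*sqrt(5) + 2031) = sqrt(2031 + 8*sqrt(5))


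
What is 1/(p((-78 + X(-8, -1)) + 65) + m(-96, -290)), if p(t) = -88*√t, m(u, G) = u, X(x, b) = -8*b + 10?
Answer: 3/922 - 11*√5/3688 ≈ -0.0034156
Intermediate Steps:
X(x, b) = 10 - 8*b
1/(p((-78 + X(-8, -1)) + 65) + m(-96, -290)) = 1/(-88*√((-78 + (10 - 8*(-1))) + 65) - 96) = 1/(-88*√((-78 + (10 + 8)) + 65) - 96) = 1/(-88*√((-78 + 18) + 65) - 96) = 1/(-88*√(-60 + 65) - 96) = 1/(-88*√5 - 96) = 1/(-96 - 88*√5)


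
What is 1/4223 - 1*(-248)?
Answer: 1047305/4223 ≈ 248.00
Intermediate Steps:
1/4223 - 1*(-248) = 1/4223 + 248 = 1047305/4223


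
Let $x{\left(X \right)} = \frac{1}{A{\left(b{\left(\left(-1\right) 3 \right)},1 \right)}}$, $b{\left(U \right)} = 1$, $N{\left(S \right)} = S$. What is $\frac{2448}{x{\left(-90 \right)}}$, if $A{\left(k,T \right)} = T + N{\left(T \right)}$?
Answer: $4896$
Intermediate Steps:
$A{\left(k,T \right)} = 2 T$ ($A{\left(k,T \right)} = T + T = 2 T$)
$x{\left(X \right)} = \frac{1}{2}$ ($x{\left(X \right)} = \frac{1}{2 \cdot 1} = \frac{1}{2}$)
$\frac{2448}{x{\left(-90 \right)}} = 2448 \frac{1}{\frac{1}{2}} = 2448 \cdot 2 = 4896$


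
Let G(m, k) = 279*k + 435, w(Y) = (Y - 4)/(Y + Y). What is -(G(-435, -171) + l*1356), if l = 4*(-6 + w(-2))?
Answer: 71682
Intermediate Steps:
w(Y) = (-4 + Y)/(2*Y) (w(Y) = (-4 + Y)/((2*Y)) = (-4 + Y)*(1/(2*Y)) = (-4 + Y)/(2*Y))
G(m, k) = 435 + 279*k
l = -18 (l = 4*(-6 + (1/2)*(-4 - 2)/(-2)) = 4*(-6 + (1/2)*(-1/2)*(-6)) = 4*(-6 + 3/2) = 4*(-9/2) = -18)
-(G(-435, -171) + l*1356) = -((435 + 279*(-171)) - 18*1356) = -((435 - 47709) - 24408) = -(-47274 - 24408) = -1*(-71682) = 71682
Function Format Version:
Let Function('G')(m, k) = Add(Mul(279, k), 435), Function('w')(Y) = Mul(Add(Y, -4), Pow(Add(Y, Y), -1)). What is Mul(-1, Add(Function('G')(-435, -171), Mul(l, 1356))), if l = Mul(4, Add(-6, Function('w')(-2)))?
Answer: 71682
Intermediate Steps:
Function('w')(Y) = Mul(Rational(1, 2), Pow(Y, -1), Add(-4, Y)) (Function('w')(Y) = Mul(Add(-4, Y), Pow(Mul(2, Y), -1)) = Mul(Add(-4, Y), Mul(Rational(1, 2), Pow(Y, -1))) = Mul(Rational(1, 2), Pow(Y, -1), Add(-4, Y)))
Function('G')(m, k) = Add(435, Mul(279, k))
l = -18 (l = Mul(4, Add(-6, Mul(Rational(1, 2), Pow(-2, -1), Add(-4, -2)))) = Mul(4, Add(-6, Mul(Rational(1, 2), Rational(-1, 2), -6))) = Mul(4, Add(-6, Rational(3, 2))) = Mul(4, Rational(-9, 2)) = -18)
Mul(-1, Add(Function('G')(-435, -171), Mul(l, 1356))) = Mul(-1, Add(Add(435, Mul(279, -171)), Mul(-18, 1356))) = Mul(-1, Add(Add(435, -47709), -24408)) = Mul(-1, Add(-47274, -24408)) = Mul(-1, -71682) = 71682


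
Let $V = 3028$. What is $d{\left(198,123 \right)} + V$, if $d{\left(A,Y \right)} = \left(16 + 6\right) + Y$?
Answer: $3173$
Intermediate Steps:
$d{\left(A,Y \right)} = 22 + Y$
$d{\left(198,123 \right)} + V = \left(22 + 123\right) + 3028 = 145 + 3028 = 3173$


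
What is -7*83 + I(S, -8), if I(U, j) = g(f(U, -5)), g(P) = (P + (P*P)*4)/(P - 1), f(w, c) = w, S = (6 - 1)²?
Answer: -11419/24 ≈ -475.79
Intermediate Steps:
S = 25 (S = 5² = 25)
g(P) = (P + 4*P²)/(-1 + P) (g(P) = (P + P²*4)/(-1 + P) = (P + 4*P²)/(-1 + P))
I(U, j) = U*(1 + 4*U)/(-1 + U)
-7*83 + I(S, -8) = -7*83 + 25*(1 + 4*25)/(-1 + 25) = -581 + 25*(1 + 100)/24 = -581 + 25*(1/24)*101 = -581 + 2525/24 = -11419/24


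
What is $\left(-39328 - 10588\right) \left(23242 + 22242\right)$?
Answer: $-2270379344$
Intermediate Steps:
$\left(-39328 - 10588\right) \left(23242 + 22242\right) = \left(-49916\right) 45484 = -2270379344$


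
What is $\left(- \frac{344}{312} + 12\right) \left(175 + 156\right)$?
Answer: $\frac{140675}{39} \approx 3607.1$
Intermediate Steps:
$\left(- \frac{344}{312} + 12\right) \left(175 + 156\right) = \left(\left(-344\right) \frac{1}{312} + 12\right) 331 = \left(- \frac{43}{39} + 12\right) 331 = \frac{425}{39} \cdot 331 = \frac{140675}{39}$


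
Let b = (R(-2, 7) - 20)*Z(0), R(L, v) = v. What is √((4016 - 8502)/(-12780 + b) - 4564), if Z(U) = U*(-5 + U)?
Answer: I*√20704819070/2130 ≈ 67.555*I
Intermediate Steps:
b = 0 (b = (7 - 20)*(0*(-5 + 0)) = -0*(-5) = -13*0 = 0)
√((4016 - 8502)/(-12780 + b) - 4564) = √((4016 - 8502)/(-12780 + 0) - 4564) = √(-4486/(-12780) - 4564) = √(-4486*(-1/12780) - 4564) = √(2243/6390 - 4564) = √(-29161717/6390) = I*√20704819070/2130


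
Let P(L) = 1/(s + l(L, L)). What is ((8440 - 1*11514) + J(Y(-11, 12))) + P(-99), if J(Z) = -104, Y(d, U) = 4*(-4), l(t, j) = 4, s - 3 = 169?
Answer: -559327/176 ≈ -3178.0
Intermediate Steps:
s = 172 (s = 3 + 169 = 172)
Y(d, U) = -16
P(L) = 1/176 (P(L) = 1/(172 + 4) = 1/176)
((8440 - 1*11514) + J(Y(-11, 12))) + P(-99) = ((8440 - 1*11514) - 104) + 1/176 = ((8440 - 11514) - 104) + 1/176 = (-3074 - 104) + 1/176 = -3178 + 1/176 = -559327/176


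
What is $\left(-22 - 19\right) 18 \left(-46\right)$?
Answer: $33948$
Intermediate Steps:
$\left(-22 - 19\right) 18 \left(-46\right) = \left(-41\right) 18 \left(-46\right) = \left(-738\right) \left(-46\right) = 33948$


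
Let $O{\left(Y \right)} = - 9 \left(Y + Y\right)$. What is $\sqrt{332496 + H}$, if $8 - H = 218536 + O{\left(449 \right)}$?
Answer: $5 \sqrt{4882} \approx 349.36$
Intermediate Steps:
$O{\left(Y \right)} = - 18 Y$ ($O{\left(Y \right)} = - 9 \cdot 2 Y = - 18 Y$)
$H = -210446$ ($H = 8 - \left(218536 - 8082\right) = 8 - 210454 = -210446$)
$\sqrt{332496 + H} = \sqrt{332496 - 210446} = \sqrt{122050} = 5 \sqrt{4882}$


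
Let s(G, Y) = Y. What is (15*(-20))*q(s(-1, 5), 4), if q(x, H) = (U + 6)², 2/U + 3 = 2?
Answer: -4800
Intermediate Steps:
U = -2 (U = 2/(-3 + 2) = 2/(-1) = 2*(-1) = -2)
q(x, H) = 16 (q(x, H) = (-2 + 6)² = 4² = 16)
(15*(-20))*q(s(-1, 5), 4) = (15*(-20))*16 = -300*16 = -4800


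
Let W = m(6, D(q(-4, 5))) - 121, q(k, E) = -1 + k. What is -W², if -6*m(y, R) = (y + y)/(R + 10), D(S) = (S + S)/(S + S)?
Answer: -1776889/121 ≈ -14685.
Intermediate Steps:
D(S) = 1 (D(S) = (2*S)/((2*S)) = (2*S)*(1/(2*S)) = 1)
m(y, R) = -y/(3*(10 + R)) (m(y, R) = -(y + y)/(6*(R + 10)) = -2*y/(6*(10 + R)) = -y/(3*(10 + R)))
W = -1333/11 (W = -1*6/(30 + 3*1) - 121 = -1*6/(30 + 3) - 121 = -1*6/33 - 121 = -1*6*1/33 - 121 = -2/11 - 121 = -1333/11 ≈ -121.18)
-W² = -(-1333/11)² = -1*1776889/121 = -1776889/121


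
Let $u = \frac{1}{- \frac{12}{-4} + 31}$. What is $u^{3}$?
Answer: $\frac{1}{39304} \approx 2.5443 \cdot 10^{-5}$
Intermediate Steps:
$u = \frac{1}{34}$ ($u = \frac{1}{\left(-12\right) \left(- \frac{1}{4}\right) + 31} = \frac{1}{3 + 31} = \frac{1}{34} \approx 0.029412$)
$u^{3} = \left(\frac{1}{34}\right)^{3} = \frac{1}{39304}$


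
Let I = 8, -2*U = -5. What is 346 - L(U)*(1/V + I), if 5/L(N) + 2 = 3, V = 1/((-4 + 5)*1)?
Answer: 301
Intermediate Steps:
U = 5/2 (U = -1/2*(-5) = 5/2 ≈ 2.5000)
V = 1 (V = 1/(1*1) = 1/1 = 1)
L(N) = 5 (L(N) = 5/(-2 + 3) = 5/1 = 5*1 = 5)
346 - L(U)*(1/V + I) = 346 - 5*(1/1 + 8) = 346 - 5*(1 + 8) = 346 - 5*9 = 346 - 1*45 = 346 - 45 = 301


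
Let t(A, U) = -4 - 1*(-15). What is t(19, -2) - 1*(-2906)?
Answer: 2917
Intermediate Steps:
t(A, U) = 11 (t(A, U) = -4 + 15 = 11)
t(19, -2) - 1*(-2906) = 11 - 1*(-2906) = 11 + 2906 = 2917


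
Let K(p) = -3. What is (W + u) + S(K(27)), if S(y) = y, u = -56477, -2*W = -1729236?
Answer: 808138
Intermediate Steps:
W = 864618 (W = -½*(-1729236) = 864618)
(W + u) + S(K(27)) = (864618 - 56477) - 3 = 808141 - 3 = 808138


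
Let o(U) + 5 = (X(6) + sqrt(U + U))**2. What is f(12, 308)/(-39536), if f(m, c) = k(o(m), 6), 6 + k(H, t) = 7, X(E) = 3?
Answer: -1/39536 ≈ -2.5293e-5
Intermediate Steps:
o(U) = -5 + (3 + sqrt(2)*sqrt(U))**2 (o(U) = -5 + (3 + sqrt(U + U))**2 = -5 + (3 + sqrt(2*U))**2 = -5 + (3 + sqrt(2)*sqrt(U))**2)
k(H, t) = 1 (k(H, t) = -6 + 7 = 1)
f(m, c) = 1
f(12, 308)/(-39536) = 1/(-39536) = 1*(-1/39536) = -1/39536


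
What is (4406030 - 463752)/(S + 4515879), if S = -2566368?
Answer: 3942278/1949511 ≈ 2.0222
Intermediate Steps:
(4406030 - 463752)/(S + 4515879) = (4406030 - 463752)/(-2566368 + 4515879) = 3942278/1949511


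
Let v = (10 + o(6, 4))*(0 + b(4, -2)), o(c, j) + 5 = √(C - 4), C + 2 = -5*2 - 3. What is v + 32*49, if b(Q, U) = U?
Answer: 1558 - 2*I*√19 ≈ 1558.0 - 8.7178*I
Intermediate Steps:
C = -15 (C = -2 + (-5*2 - 3) = -2 + (-10 - 3) = -2 - 13 = -15)
o(c, j) = -5 + I*√19 (o(c, j) = -5 + √(-15 - 4) = -5 + √(-19) = -5 + I*√19)
v = -10 - 2*I*√19 (v = (10 + (-5 + I*√19))*(0 - 2) = (5 + I*√19)*(-2) = -10 - 2*I*√19 ≈ -10.0 - 8.7178*I)
v + 32*49 = (-10 - 2*I*√19) + 32*49 = (-10 - 2*I*√19) + 1568 = 1558 - 2*I*√19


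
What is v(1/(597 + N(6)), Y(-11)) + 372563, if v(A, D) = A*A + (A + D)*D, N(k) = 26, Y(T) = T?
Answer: 144649461384/388129 ≈ 3.7268e+5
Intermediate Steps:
v(A, D) = A**2 + D*(A + D)
v(1/(597 + N(6)), Y(-11)) + 372563 = ((1/(597 + 26))**2 + (-11)**2 - 11/(597 + 26)) + 372563 = ((1/623)**2 + 121 - 11/623) + 372563 = ((1/623)**2 + 121 + (1/623)*(-11)) + 372563 = (1/388129 + 121 - 11/623) + 372563 = 46956757/388129 + 372563 = 144649461384/388129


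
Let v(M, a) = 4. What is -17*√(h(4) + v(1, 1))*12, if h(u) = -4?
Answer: 0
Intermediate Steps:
-17*√(h(4) + v(1, 1))*12 = -17*√(-4 + 4)*12 = -17*√0*12 = -17*0*12 = 0*12 = 0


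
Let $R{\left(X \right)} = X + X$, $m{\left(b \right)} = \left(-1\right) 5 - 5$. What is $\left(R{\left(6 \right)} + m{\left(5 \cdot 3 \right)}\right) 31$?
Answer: $62$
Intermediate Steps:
$m{\left(b \right)} = -10$ ($m{\left(b \right)} = -5 - 5 = -10$)
$R{\left(X \right)} = 2 X$
$\left(R{\left(6 \right)} + m{\left(5 \cdot 3 \right)}\right) 31 = \left(2 \cdot 6 - 10\right) 31 = \left(12 - 10\right) 31 = 2 \cdot 31 = 62$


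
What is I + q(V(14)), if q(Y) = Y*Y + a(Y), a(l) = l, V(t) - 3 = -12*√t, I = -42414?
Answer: -40386 - 84*√14 ≈ -40700.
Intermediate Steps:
V(t) = 3 - 12*√t
q(Y) = Y + Y² (q(Y) = Y*Y + Y = Y² + Y = Y + Y²)
I + q(V(14)) = -42414 + (3 - 12*√14)*(1 + (3 - 12*√14)) = -42414 + (3 - 12*√14)*(4 - 12*√14)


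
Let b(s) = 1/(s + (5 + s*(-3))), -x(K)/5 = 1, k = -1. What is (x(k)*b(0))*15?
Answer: -15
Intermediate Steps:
x(K) = -5 (x(K) = -5*1 = -5)
b(s) = 1/(5 - 2*s) (b(s) = 1/(s + (5 - 3*s)) = 1/(5 - 2*s))
(x(k)*b(0))*15 = -(-5)/(-5 + 2*0)*15 = -(-5)/(-5 + 0)*15 = -(-5)/(-5)*15 = -(-5)*(-1)/5*15 = -5*1/5*15 = -1*15 = -15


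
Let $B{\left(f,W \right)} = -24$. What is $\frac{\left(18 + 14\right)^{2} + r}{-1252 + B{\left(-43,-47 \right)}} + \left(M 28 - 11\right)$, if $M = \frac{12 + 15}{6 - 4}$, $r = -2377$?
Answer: $\frac{42695}{116} \approx 368.06$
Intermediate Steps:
$M = \frac{27}{2} \approx 13.5$
$\frac{\left(18 + 14\right)^{2} + r}{-1252 + B{\left(-43,-47 \right)}} + \left(M 28 - 11\right) = \frac{\left(18 + 14\right)^{2} - 2377}{-1252 - 24} + \left(\frac{27}{2} \cdot 28 - 11\right) = \frac{32^{2} - 2377}{-1276} + \left(378 - 11\right) = \left(1024 - 2377\right) \left(- \frac{1}{1276}\right) + 367 = \left(-1353\right) \left(- \frac{1}{1276}\right) + 367 = \frac{123}{116} + 367 = \frac{42695}{116}$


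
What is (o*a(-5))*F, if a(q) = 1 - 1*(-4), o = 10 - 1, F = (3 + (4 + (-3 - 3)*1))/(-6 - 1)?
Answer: -45/7 ≈ -6.4286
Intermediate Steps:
F = -⅐ (F = (3 + (4 - 6*1))/(-7) = (3 + (4 - 6))*(-⅐) = (3 - 2)*(-⅐) = 1*(-⅐) = -⅐ ≈ -0.14286)
o = 9
a(q) = 5 (a(q) = 1 + 4 = 5)
(o*a(-5))*F = (9*5)*(-⅐) = 45*(-⅐) = -45/7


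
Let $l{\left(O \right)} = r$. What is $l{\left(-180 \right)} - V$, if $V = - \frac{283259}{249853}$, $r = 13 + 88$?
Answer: $\frac{25518412}{249853} \approx 102.13$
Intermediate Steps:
$r = 101$
$V = - \frac{283259}{249853}$ ($V = \left(-283259\right) \frac{1}{249853} = - \frac{283259}{249853} \approx -1.1337$)
$l{\left(O \right)} = 101$
$l{\left(-180 \right)} - V = 101 - - \frac{283259}{249853} = 101 + \frac{283259}{249853} = \frac{25518412}{249853}$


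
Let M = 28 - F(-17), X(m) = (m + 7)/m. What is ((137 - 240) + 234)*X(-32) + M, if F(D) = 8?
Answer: 3915/32 ≈ 122.34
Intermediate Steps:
X(m) = (7 + m)/m
M = 20 (M = 28 - 1*8 = 28 - 8 = 20)
((137 - 240) + 234)*X(-32) + M = ((137 - 240) + 234)*((7 - 32)/(-32)) + 20 = (-103 + 234)*(-1/32*(-25)) + 20 = 131*(25/32) + 20 = 3275/32 + 20 = 3915/32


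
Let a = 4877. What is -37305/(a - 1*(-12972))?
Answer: -37305/17849 ≈ -2.0900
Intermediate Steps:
-37305/(a - 1*(-12972)) = -37305/(4877 - 1*(-12972)) = -37305/(4877 + 12972) = -37305/17849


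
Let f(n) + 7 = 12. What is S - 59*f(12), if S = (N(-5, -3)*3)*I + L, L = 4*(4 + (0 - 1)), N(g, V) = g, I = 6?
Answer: -373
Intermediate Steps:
f(n) = 5 (f(n) = -7 + 12 = 5)
L = 12 (L = 4*(4 - 1) = 4*3 = 12)
S = -78 (S = -5*3*6 + 12 = -15*6 + 12 = -90 + 12 = -78)
S - 59*f(12) = -78 - 59*5 = -78 - 295 = -373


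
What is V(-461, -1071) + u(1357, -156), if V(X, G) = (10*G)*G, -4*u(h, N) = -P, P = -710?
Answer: 22940465/2 ≈ 1.1470e+7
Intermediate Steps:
u(h, N) = -355/2 (u(h, N) = -(-1)*(-710)/4 = -¼*710 = -355/2)
V(X, G) = 10*G²
V(-461, -1071) + u(1357, -156) = 10*(-1071)² - 355/2 = 10*1147041 - 355/2 = 11470410 - 355/2 = 22940465/2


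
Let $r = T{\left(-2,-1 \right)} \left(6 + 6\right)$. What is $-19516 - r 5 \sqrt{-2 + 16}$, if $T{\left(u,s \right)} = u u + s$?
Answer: $-19516 - 180 \sqrt{14} \approx -20190.0$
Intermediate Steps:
$T{\left(u,s \right)} = s + u^{2}$ ($T{\left(u,s \right)} = u^{2} + s = s + u^{2}$)
$r = 36$ ($r = \left(-1 + \left(-2\right)^{2}\right) \left(6 + 6\right) = \left(-1 + 4\right) 12 = 3 \cdot 12 = 36$)
$-19516 - r 5 \sqrt{-2 + 16} = -19516 - 36 \cdot 5 \sqrt{-2 + 16} = -19516 - 180 \sqrt{14}$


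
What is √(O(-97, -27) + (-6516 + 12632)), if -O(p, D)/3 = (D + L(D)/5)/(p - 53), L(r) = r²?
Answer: √3823985/25 ≈ 78.220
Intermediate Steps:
O(p, D) = -3*(D + D²/5)/(-53 + p) (O(p, D) = -3*(D + D²/5)/(p - 53) = -3*(D + D²*(⅕))/(-53 + p) = -3*(D + D²/5)/(-53 + p))
√(O(-97, -27) + (-6516 + 12632)) = √((⅗)*(-27)*(-5 - 1*(-27))/(-53 - 97) + (-6516 + 12632)) = √((⅗)*(-27)*(-5 + 27)/(-150) + 6116) = √((⅗)*(-27)*(-1/150)*22 + 6116) = √(297/125 + 6116) = √(764797/125) = √3823985/25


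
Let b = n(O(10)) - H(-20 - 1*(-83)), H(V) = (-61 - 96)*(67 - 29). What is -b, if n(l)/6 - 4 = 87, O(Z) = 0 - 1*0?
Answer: -6512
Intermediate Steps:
O(Z) = 0 (O(Z) = 0 + 0 = 0)
H(V) = -5966 (H(V) = -157*38 = -5966)
n(l) = 546 (n(l) = 24 + 6*87 = 24 + 522 = 546)
b = 6512 (b = 546 - 1*(-5966) = 546 + 5966 = 6512)
-b = -1*6512 = -6512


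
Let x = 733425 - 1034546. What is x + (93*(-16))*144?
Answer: -515393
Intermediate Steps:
x = -301121
x + (93*(-16))*144 = -301121 + (93*(-16))*144 = -301121 - 1488*144 = -301121 - 214272 = -515393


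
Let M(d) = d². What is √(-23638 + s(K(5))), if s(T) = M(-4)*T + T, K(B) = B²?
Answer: I*√23213 ≈ 152.36*I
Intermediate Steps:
s(T) = 17*T (s(T) = (-4)²*T + T = 16*T + T = 17*T)
√(-23638 + s(K(5))) = √(-23638 + 17*5²) = √(-23638 + 17*25) = √(-23638 + 425) = √(-23213) = I*√23213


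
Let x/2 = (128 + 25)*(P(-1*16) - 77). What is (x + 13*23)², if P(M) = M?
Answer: 792929281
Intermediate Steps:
x = -28458 (x = 2*((128 + 25)*(-1*16 - 77)) = 2*(153*(-16 - 77)) = 2*(153*(-93)) = 2*(-14229) = -28458)
(x + 13*23)² = (-28458 + 13*23)² = (-28458 + 299)² = (-28159)² = 792929281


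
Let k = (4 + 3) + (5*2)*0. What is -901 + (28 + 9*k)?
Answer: -810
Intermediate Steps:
k = 7 (k = 7 + 10*0 = 7 + 0 = 7)
-901 + (28 + 9*k) = -901 + (28 + 9*7) = -901 + (28 + 63) = -901 + 91 = -810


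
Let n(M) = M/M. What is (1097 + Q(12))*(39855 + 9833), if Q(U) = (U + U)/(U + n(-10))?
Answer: 709793080/13 ≈ 5.4599e+7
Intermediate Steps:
n(M) = 1
Q(U) = 2*U/(1 + U) (Q(U) = (U + U)/(U + 1) = (2*U)/(1 + U) = 2*U/(1 + U))
(1097 + Q(12))*(39855 + 9833) = (1097 + 2*12/(1 + 12))*(39855 + 9833) = (1097 + 2*12/13)*49688 = (1097 + 2*12*(1/13))*49688 = (1097 + 24/13)*49688 = (14285/13)*49688 = 709793080/13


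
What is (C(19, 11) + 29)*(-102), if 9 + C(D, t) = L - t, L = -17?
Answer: 816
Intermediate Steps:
C(D, t) = -26 - t (C(D, t) = -9 + (-17 - t) = -26 - t)
(C(19, 11) + 29)*(-102) = ((-26 - 1*11) + 29)*(-102) = ((-26 - 11) + 29)*(-102) = (-37 + 29)*(-102) = -8*(-102) = 816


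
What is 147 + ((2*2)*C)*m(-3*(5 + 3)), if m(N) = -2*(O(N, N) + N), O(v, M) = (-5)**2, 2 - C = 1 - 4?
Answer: 107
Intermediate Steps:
C = 5 (C = 2 - (1 - 4) = 2 - 1*(-3) = 2 + 3 = 5)
O(v, M) = 25
m(N) = -50 - 2*N (m(N) = -2*(25 + N) = -50 - 2*N)
147 + ((2*2)*C)*m(-3*(5 + 3)) = 147 + ((2*2)*5)*(-50 - (-6)*(5 + 3)) = 147 + (4*5)*(-50 - (-6)*8) = 147 + 20*(-50 - 2*(-24)) = 147 + 20*(-50 + 48) = 147 + 20*(-2) = 147 - 40 = 107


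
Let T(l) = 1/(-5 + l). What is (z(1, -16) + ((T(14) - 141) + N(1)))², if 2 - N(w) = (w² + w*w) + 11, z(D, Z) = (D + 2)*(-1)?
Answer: 1943236/81 ≈ 23991.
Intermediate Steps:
z(D, Z) = -2 - D (z(D, Z) = (2 + D)*(-1) = -2 - D)
N(w) = -9 - 2*w² (N(w) = 2 - ((w² + w*w) + 11) = 2 - ((w² + w²) + 11) = 2 - (2*w² + 11) = 2 - (11 + 2*w²) = 2 + (-11 - 2*w²) = -9 - 2*w²)
(z(1, -16) + ((T(14) - 141) + N(1)))² = ((-2 - 1*1) + ((1/(-5 + 14) - 141) + (-9 - 2*1²)))² = ((-2 - 1) + ((1/9 - 141) + (-9 - 2*1)))² = (-3 + ((⅑ - 141) + (-9 - 2)))² = (-3 + (-1268/9 - 11))² = (-3 - 1367/9)² = (-1394/9)² = 1943236/81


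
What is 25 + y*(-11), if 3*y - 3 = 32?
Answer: -310/3 ≈ -103.33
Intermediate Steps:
y = 35/3 (y = 1 + (⅓)*32 = 1 + 32/3 = 35/3 ≈ 11.667)
25 + y*(-11) = 25 + (35/3)*(-11) = 25 - 385/3 = -310/3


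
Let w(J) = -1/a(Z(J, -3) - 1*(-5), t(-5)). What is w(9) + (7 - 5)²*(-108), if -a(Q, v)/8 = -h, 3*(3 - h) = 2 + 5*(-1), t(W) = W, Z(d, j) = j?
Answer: -13825/32 ≈ -432.03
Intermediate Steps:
h = 4 (h = 3 - (2 + 5*(-1))/3 = 3 - (2 - 5)/3 = 3 - ⅓*(-3) = 3 + 1 = 4)
a(Q, v) = 32 (a(Q, v) = -(-8)*4 = -8*(-4) = 32)
w(J) = -1/32
w(9) + (7 - 5)²*(-108) = -1/32 + (7 - 5)²*(-108) = -1/32 + 2²*(-108) = -1/32 + 4*(-108) = -1/32 - 432 = -13825/32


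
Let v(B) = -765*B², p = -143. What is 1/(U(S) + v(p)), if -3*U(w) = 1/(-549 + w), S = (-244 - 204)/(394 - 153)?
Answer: -398271/6230346414194 ≈ -6.3924e-8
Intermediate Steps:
S = -448/241 ≈ -1.8589
U(w) = -1/(3*(-549 + w))
1/(U(S) + v(p)) = 1/(-1/(-1647 + 3*(-448/241)) - 765*(-143)²) = 1/(-1/(-1647 - 1344/241) - 765*20449) = 1/(-1/(-398271/241) - 15643485) = 1/(-1*(-241/398271) - 15643485) = 1/(241/398271 - 15643485) = 1/(-6230346414194/398271) = -398271/6230346414194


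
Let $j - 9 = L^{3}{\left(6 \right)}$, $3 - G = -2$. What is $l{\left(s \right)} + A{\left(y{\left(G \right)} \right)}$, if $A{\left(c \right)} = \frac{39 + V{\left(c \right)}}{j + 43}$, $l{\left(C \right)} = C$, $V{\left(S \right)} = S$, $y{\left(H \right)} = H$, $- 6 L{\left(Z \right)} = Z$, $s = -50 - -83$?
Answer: $\frac{1727}{51} \approx 33.863$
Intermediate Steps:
$s = 33$ ($s = -50 + 83 = 33$)
$G = 5$ ($G = 3 - -2 = 3 + 2 = 5$)
$L{\left(Z \right)} = - \frac{Z}{6}$
$j = 8$ ($j = 9 + \left(\left(- \frac{1}{6}\right) 6\right)^{3} = 9 + \left(-1\right)^{3} = 9 - 1 = 8$)
$A{\left(c \right)} = \frac{13}{17} + \frac{c}{51}$ ($A{\left(c \right)} = \frac{39 + c}{8 + 43} = \frac{39 + c}{51} = \left(39 + c\right) \frac{1}{51} = \frac{13}{17} + \frac{c}{51}$)
$l{\left(s \right)} + A{\left(y{\left(G \right)} \right)} = 33 + \left(\frac{13}{17} + \frac{1}{51} \cdot 5\right) = 33 + \left(\frac{13}{17} + \frac{5}{51}\right) = 33 + \frac{44}{51} = \frac{1727}{51}$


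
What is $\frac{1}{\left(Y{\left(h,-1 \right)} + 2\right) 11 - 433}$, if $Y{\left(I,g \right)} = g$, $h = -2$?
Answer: $- \frac{1}{422} \approx -0.0023697$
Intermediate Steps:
$\frac{1}{\left(Y{\left(h,-1 \right)} + 2\right) 11 - 433} = \frac{1}{\left(-1 + 2\right) 11 - 433} = \frac{1}{1 \cdot 11 - 433} = \frac{1}{11 - 433} = \frac{1}{-422} = - \frac{1}{422}$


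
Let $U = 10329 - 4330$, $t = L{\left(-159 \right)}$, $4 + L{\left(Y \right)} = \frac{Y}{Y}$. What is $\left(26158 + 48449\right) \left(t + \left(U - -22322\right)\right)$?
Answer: $2112721026$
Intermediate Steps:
$L{\left(Y \right)} = -3$ ($L{\left(Y \right)} = -4 + \frac{Y}{Y} = -4 + 1 = -3$)
$t = -3$
$U = 5999$ ($U = 10329 - 4330 = 5999$)
$\left(26158 + 48449\right) \left(t + \left(U - -22322\right)\right) = \left(26158 + 48449\right) \left(-3 + \left(5999 - -22322\right)\right) = 74607 \left(-3 + \left(5999 + 22322\right)\right) = 74607 \left(-3 + 28321\right) = 74607 \cdot 28318 = 2112721026$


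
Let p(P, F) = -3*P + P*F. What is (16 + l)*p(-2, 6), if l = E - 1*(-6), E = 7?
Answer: -174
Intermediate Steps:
p(P, F) = -3*P + F*P
l = 13 (l = 7 - 1*(-6) = 7 + 6 = 13)
(16 + l)*p(-2, 6) = (16 + 13)*(-2*(-3 + 6)) = 29*(-2*3) = 29*(-6) = -174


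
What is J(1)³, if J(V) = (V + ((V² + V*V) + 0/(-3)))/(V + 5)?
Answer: ⅛ ≈ 0.12500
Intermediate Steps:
J(V) = (V + 2*V²)/(5 + V) (J(V) = (V + ((V² + V²) + 0*(-⅓)))/(5 + V) = (V + (2*V² + 0))/(5 + V) = (V + 2*V²)/(5 + V))
J(1)³ = (1*(1 + 2*1)/(5 + 1))³ = (1*(1 + 2)/6)³ = (1*(⅙)*3)³ = (½)³ = ⅛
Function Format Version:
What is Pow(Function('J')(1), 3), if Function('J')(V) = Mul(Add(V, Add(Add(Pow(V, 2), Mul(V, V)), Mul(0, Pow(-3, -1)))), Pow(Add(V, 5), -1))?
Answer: Rational(1, 8) ≈ 0.12500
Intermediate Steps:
Function('J')(V) = Mul(Pow(Add(5, V), -1), Add(V, Mul(2, Pow(V, 2)))) (Function('J')(V) = Mul(Add(V, Add(Add(Pow(V, 2), Pow(V, 2)), Mul(0, Rational(-1, 3)))), Pow(Add(5, V), -1)) = Mul(Add(V, Add(Mul(2, Pow(V, 2)), 0)), Pow(Add(5, V), -1)) = Mul(Add(V, Mul(2, Pow(V, 2))), Pow(Add(5, V), -1)) = Mul(Pow(Add(5, V), -1), Add(V, Mul(2, Pow(V, 2)))))
Pow(Function('J')(1), 3) = Pow(Mul(1, Pow(Add(5, 1), -1), Add(1, Mul(2, 1))), 3) = Pow(Mul(1, Pow(6, -1), Add(1, 2)), 3) = Pow(Mul(1, Rational(1, 6), 3), 3) = Pow(Rational(1, 2), 3) = Rational(1, 8)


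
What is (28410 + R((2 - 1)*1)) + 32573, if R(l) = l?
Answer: 60984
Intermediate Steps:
(28410 + R((2 - 1)*1)) + 32573 = (28410 + (2 - 1)*1) + 32573 = (28410 + 1*1) + 32573 = (28410 + 1) + 32573 = 28411 + 32573 = 60984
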